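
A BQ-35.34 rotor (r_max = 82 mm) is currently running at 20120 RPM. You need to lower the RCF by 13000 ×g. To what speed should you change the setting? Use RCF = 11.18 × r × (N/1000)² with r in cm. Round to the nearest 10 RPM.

16220 RPM

r = 82 mm = 8.2 cm
Current RCF = 11.18 × 8.2 × (20.12)² = 11.18 × 8.2 × 404.8144 ≈ 37,111.8 × g
Target RCF = 37,111.8 − 13,000 = 24,111.8 × g
(N/1000)² = 24,111.8 / 91.676 = 263.011
N = 1000 × √263.011 ≈ 16,217.6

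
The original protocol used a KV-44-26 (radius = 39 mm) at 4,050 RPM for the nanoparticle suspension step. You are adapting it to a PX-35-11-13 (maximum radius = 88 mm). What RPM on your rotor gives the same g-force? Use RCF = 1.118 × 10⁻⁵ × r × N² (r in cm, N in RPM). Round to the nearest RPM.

2696 RPM

Original rotor: r = 39 mm = 3.9 cm
RCF_original = 1.118 × 10⁻⁵ × 3.9 × (4050)² = 1.118 × 10⁻⁵ × 3.9 × 16,402,500 ≈ 715.2 × g
Your rotor: r = 88 mm = 8.8 cm
715.2 = 1.118 × 10⁻⁵ × 8.8 × N²
N² = 715.2 / (9.8384 × 10⁻⁵) = 7,269,475
N ≈ √7,269,475 ≈ 2,696.2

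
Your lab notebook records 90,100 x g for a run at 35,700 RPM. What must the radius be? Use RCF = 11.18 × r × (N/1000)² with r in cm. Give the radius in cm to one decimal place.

6.3 cm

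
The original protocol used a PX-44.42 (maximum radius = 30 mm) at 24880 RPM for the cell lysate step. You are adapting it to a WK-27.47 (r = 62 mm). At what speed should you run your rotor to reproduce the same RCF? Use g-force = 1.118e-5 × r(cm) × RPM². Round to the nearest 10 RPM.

17310 RPM

Original rotor: r = 30 mm = 3.0 cm
RCF_original = 1.118 × 10⁻⁵ × 3 × (24880)² = 1.118 × 10⁻⁵ × 3 × 619,014,400 ≈ 20,761.7 × g
Your rotor: r = 62 mm = 6.2 cm
20,761.7 = 1.118 × 10⁻⁵ × 6.2 × N²
N² = 20,761.7 / (6.9316 × 10⁻⁵) = 299,522,477
N ≈ √299,522,477 ≈ 17,306.7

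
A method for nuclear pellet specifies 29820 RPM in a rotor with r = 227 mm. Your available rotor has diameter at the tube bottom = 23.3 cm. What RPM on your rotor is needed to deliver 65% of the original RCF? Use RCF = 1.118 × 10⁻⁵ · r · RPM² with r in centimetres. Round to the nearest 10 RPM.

Original rotor: r = 227 mm = 22.7 cm
RCF_original = 1.118 × 10⁻⁵ × 22.7 × (29820)² = 1.118 × 10⁻⁵ × 22.7 × 889,232,400 ≈ 225,674.7 × g
Target RCF = 0.65 × 225,674.7 ≈ 146,688.6 × g
Your rotor: r = 23.3 / 2 = 11.65 cm
146,688.6 = 1.118 × 10⁻⁵ × 11.65 × N²
N² = 146,688.6 / (13.0247 × 10⁻⁵) = 1,126,234,002
N ≈ √1,126,234,002 ≈ 33,559.4

≈ 33560 RPM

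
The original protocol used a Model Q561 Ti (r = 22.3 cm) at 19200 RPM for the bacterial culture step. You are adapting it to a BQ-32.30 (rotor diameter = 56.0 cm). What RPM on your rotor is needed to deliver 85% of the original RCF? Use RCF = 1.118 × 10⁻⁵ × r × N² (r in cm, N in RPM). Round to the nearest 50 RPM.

RCF_original = 1.118 × 10⁻⁵ × 22.3 × (19200)² = 1.118 × 10⁻⁵ × 22.3 × 368,640,000 ≈ 91,907.1 × g
Target RCF = 0.85 × 91,907.1 ≈ 78,121 × g
Your rotor: r = 56.0 / 2 = 28 cm
78,121 = 1.118 × 10⁻⁵ × 28 × N²
N² = 78,121 / (31.304 × 10⁻⁵) = 249,555,967
N ≈ √249,555,967 ≈ 15,797.3

≈ 15800 RPM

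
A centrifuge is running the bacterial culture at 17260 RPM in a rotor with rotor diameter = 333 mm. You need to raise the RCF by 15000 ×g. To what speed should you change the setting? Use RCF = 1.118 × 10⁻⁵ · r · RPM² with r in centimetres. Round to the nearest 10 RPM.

19450 RPM

r = 333 mm / 2 = 166.5 mm = 16.65 cm
Current RCF = 1.118 × 10⁻⁵ × 16.65 × (17260)² = 1.118 × 10⁻⁵ × 16.65 × 297,907,600 ≈ 55,454.6 × g
Target RCF = 55,454.6 + 15,000 = 70,454.6 × g
N² = 70,454.6 / (18.6147 × 10⁻⁵) = 378,489,044
N ≈ √378,489,044 ≈ 19,454.8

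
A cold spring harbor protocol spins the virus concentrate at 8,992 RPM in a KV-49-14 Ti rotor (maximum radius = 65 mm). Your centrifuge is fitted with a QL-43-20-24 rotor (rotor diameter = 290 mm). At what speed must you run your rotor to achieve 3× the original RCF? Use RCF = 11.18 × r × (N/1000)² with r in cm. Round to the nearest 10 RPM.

10430 RPM

Original rotor: r = 65 mm = 6.5 cm
RCF_original = 11.18 × 6.5 × (8.992)² = 11.18 × 6.5 × 80.856064 ≈ 5,875.8 × g
Target RCF = 3 × 5,875.8 ≈ 17,627.4 × g
Your rotor: r = 290 mm / 2 = 145 mm = 14.5 cm
17,627.4 = 11.18 × 14.5 × (N/1000)²
(N/1000)² = 17,627.4 / 162.11 = 108.7373
N = 1000 × √108.7373 ≈ 10,427.7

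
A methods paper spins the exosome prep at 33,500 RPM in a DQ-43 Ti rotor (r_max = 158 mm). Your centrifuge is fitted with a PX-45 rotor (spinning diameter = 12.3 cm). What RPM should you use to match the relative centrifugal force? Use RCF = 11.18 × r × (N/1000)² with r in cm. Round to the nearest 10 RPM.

Original rotor: r = 158 mm = 15.8 cm
RCF = 11.18 × r × (N/1000)²
RCF_original = 11.18 × 15.8 × (33.5)² = 11.18 × 15.8 × 1,122.25 ≈ 198,238.7 × g
Your rotor: r = 12.3 / 2 = 6.15 cm
198,238.7 = 11.18 × 6.15 × (N/1000)²
(N/1000)² = 198,238.7 / 68.757 = 2883.178
N = 1000 × √2883.178 ≈ 53,695.2

53700 RPM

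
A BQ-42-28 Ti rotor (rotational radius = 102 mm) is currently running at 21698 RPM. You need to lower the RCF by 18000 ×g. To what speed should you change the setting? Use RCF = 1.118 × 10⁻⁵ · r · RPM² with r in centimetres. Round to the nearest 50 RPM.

r = 102 mm = 10.2 cm
Current RCF = 1.118 × 10⁻⁵ × 10.2 × (21698)² = 1.118 × 10⁻⁵ × 10.2 × 470,803,204 ≈ 53,688.5 × g
Target RCF = 53,688.5 − 18,000 = 35,688.5 × g
N² = 35,688.5 / (11.4036 × 10⁻⁵) = 312,958,189
N ≈ √312,958,189 ≈ 17,690.6

≈ 17700 RPM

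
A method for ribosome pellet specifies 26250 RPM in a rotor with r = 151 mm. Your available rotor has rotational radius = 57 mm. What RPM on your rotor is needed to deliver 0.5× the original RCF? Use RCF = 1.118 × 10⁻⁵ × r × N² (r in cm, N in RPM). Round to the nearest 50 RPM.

≈ 30200 RPM

Original rotor: r = 151 mm = 15.1 cm
RCF_original = 1.118 × 10⁻⁵ × 15.1 × (26250)² = 1.118 × 10⁻⁵ × 15.1 × 689,062,500 ≈ 116,326.2 × g
Target RCF = 0.5 × 116,326.2 ≈ 58,163.1 × g
Your rotor: r = 57 mm = 5.7 cm
58,163.1 = 1.118 × 10⁻⁵ × 5.7 × N²
N² = 58,163.1 / (6.3726 × 10⁻⁵) = 912,705,960
N ≈ √912,705,960 ≈ 30,211.0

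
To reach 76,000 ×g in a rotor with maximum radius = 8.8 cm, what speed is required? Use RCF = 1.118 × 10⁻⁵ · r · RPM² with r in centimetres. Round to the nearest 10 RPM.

N ≈ 27790 RPM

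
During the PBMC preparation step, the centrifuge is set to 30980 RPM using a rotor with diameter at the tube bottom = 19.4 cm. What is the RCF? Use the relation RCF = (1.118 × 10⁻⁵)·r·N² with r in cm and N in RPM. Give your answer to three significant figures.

r = 19.4 / 2 = 9.7 cm
RCF = 1.118 × 10⁻⁵ × 9.7 × (30980)² = 1.118 × 10⁻⁵ × 9.7 × 959,760,400 ≈ 104,082.2 × g

≈ 104000 ×g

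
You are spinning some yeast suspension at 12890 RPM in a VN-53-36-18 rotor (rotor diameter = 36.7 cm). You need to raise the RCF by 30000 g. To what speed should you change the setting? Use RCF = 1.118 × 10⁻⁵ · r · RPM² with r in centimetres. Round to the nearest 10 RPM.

≈ 17670 RPM

r = 36.7 / 2 = 18.35 cm
Current RCF = 1.118 × 10⁻⁵ × 18.35 × (12890)² = 1.118 × 10⁻⁵ × 18.35 × 166,152,100 ≈ 34,086.6 × g
Target RCF = 34,086.6 + 30,000 = 64,086.6 × g
N² = 64,086.6 / (20.5153 × 10⁻⁵) = 312,384,416
N ≈ √312,384,416 ≈ 17,674.4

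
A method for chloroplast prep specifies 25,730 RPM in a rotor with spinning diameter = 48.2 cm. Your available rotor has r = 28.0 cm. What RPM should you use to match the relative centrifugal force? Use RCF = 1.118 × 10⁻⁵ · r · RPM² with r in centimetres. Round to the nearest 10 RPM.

≈ 23870 RPM

Original rotor: r = 48.2 / 2 = 24.1 cm
RCF_original = 1.118 × 10⁻⁵ × 24.1 × (25730)² = 1.118 × 10⁻⁵ × 24.1 × 662,032,900 ≈ 178,376.8 × g
178,376.8 = 1.118 × 10⁻⁵ × 28 × N²
N² = 178,376.8 / (31.304 × 10⁻⁵) = 569,821,109
N ≈ √569,821,109 ≈ 23,870.9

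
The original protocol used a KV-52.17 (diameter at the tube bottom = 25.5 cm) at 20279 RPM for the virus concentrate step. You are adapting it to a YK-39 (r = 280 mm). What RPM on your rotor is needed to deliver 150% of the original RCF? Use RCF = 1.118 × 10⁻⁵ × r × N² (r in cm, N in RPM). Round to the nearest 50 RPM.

Original rotor: r = 25.5 / 2 = 12.75 cm
RCF = 1.118 × 10⁻⁵ × r × N²
RCF_original = 1.118 × 10⁻⁵ × 12.75 × (20279)² = 1.118 × 10⁻⁵ × 12.75 × 411,237,841 ≈ 58,619.9 × g
Target RCF = 1.5 × 58,619.9 ≈ 87,929.9 × g
Your rotor: r = 280 mm = 28.0 cm
87,929.9 = 1.118 × 10⁻⁵ × 28 × N²
N² = 87,929.9 / (31.304 × 10⁻⁵) = 280,890,302
N ≈ √280,890,302 ≈ 16,759.8

≈ 16750 RPM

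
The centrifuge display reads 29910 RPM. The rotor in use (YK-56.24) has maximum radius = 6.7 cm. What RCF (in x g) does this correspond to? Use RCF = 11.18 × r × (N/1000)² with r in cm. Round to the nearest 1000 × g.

RCF = 11.18 × 6.7 × (29.91)² = 11.18 × 6.7 × 894.6081 ≈ 67,011.5 × g

67000 x g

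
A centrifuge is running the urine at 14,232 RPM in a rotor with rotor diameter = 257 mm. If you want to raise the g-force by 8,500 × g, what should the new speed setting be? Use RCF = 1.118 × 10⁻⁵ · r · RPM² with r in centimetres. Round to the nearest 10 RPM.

16180 RPM

r = 257 mm / 2 = 128.5 mm = 12.85 cm
Current RCF = 1.118 × 10⁻⁵ × 12.85 × (14232)² = 1.118 × 10⁻⁵ × 12.85 × 202,549,824 ≈ 29,098.9 × g
Target RCF = 29,098.9 + 8,500 = 37,598.9 × g
N² = 37,598.9 / (14.3663 × 10⁻⁵) = 261,715,960
N ≈ √261,715,960 ≈ 16,177.6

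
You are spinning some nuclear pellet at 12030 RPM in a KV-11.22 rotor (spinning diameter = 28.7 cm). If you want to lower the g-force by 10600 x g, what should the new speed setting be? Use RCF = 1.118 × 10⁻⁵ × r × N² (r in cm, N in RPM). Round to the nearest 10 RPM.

8870 RPM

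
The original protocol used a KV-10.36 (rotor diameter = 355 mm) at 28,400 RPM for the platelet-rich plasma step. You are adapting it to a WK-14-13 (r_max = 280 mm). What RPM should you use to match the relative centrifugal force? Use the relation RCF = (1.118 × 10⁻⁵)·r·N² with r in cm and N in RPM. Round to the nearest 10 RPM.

Original rotor: r = 355 mm / 2 = 177.5 mm = 17.75 cm
RCF_original = 1.118 × 10⁻⁵ × 17.75 × (28400)² = 1.118 × 10⁻⁵ × 17.75 × 806,560,000 ≈ 160,057.8 × g
Your rotor: r = 280 mm = 28.0 cm
160,057.8 = 1.118 × 10⁻⁵ × 28 × N²
N² = 160,057.8 / (31.304 × 10⁻⁵) = 511,301,431
N ≈ √511,301,431 ≈ 22,612.0

≈ 22610 RPM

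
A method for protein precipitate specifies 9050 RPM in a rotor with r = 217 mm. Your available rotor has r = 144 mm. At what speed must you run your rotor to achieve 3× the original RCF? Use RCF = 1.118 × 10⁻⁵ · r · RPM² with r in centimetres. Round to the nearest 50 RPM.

≈ 19250 RPM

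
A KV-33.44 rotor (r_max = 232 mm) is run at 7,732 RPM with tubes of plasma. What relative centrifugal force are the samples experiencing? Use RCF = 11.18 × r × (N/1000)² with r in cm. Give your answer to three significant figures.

RCF ≈ 15500 × g

r = 232 mm = 23.2 cm
RCF = 11.18 × 23.2 × (7.732)² = 11.18 × 23.2 × 59.783824 ≈ 15,506.5 × g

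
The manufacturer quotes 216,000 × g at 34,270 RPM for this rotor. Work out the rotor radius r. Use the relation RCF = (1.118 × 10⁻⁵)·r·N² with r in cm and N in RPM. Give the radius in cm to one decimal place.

≈ 16.5 cm

RCF = 1.118 × 10⁻⁵ × r × N²
216000 = 1.118 × 10⁻⁵ × r × (34270)²
r = 216000 / (1.118 × 10⁻⁵ × 1,174,432,900) = 216000 / 13130.16 ≈ 16.451 cm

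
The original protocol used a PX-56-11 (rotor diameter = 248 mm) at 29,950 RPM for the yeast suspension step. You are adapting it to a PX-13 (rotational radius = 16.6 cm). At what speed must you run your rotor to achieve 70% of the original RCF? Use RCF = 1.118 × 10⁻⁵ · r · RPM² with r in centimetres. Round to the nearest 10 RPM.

≈ 21660 RPM

Original rotor: r = 248 mm / 2 = 124 mm = 12.4 cm
RCF = 1.118 × 10⁻⁵ × r × N²
RCF_original = 1.118 × 10⁻⁵ × 12.4 × (29950)² = 1.118 × 10⁻⁵ × 12.4 × 897,002,500 ≈ 124,353.3 × g
Target RCF = 0.7 × 124,353.3 ≈ 87,047.3 × g
87,047.3 = 1.118 × 10⁻⁵ × 16.6 × N²
N² = 87,047.3 / (18.5588 × 10⁻⁵) = 469,035,175
N ≈ √469,035,175 ≈ 21,657.2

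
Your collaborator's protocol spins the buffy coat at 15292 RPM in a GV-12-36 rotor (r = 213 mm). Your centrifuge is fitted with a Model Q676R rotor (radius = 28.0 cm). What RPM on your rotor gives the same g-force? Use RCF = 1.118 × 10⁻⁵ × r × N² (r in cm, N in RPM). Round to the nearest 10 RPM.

Original rotor: r = 213 mm = 21.3 cm
RCF = 1.118 × 10⁻⁵ × r × N²
RCF_original = 1.118 × 10⁻⁵ × 21.3 × (15292)² = 1.118 × 10⁻⁵ × 21.3 × 233,845,264 ≈ 55,686.5 × g
55,686.5 = 1.118 × 10⁻⁵ × 28 × N²
N² = 55,686.5 / (31.304 × 10⁻⁵) = 177,889,407
N ≈ √177,889,407 ≈ 13,337.5

13340 RPM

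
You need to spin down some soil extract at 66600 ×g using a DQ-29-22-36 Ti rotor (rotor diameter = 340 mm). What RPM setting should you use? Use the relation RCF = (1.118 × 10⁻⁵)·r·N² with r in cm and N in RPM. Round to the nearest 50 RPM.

≈ 18700 RPM

r = 340 mm / 2 = 170 mm = 17 cm
66,600 = 1.118 × 10⁻⁵ × 17 × N²
N² = 66,600 / (19.006 × 10⁻⁵) = 350,415,658
N ≈ √350,415,658 ≈ 18,719.4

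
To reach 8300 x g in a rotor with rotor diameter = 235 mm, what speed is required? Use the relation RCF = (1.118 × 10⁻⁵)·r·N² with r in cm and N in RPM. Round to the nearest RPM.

r = 235 mm / 2 = 117.5 mm = 11.75 cm
RCF = 1.118 × 10⁻⁵ × r × N²
8,300 = 1.118 × 10⁻⁵ × 11.75 × N²
N² = 8,300 / (13.1365 × 10⁻⁵) = 63,182,735
N ≈ √63,182,735 ≈ 7,948.8

7949 RPM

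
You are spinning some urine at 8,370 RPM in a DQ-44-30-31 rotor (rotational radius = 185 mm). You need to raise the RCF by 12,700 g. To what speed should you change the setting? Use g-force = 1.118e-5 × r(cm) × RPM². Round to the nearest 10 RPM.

r = 185 mm = 18.5 cm
Current RCF = 1.118 × 10⁻⁵ × 18.5 × (8370)² = 1.118 × 10⁻⁵ × 18.5 × 70,056,900 ≈ 14,489.9 × g
Target RCF = 14,489.9 + 12,700 = 27,189.9 × g
N² = 27,189.9 / (20.683 × 10⁻⁵) = 131,460,136
N ≈ √131,460,136 ≈ 11,465.6

N₂ ≈ 11470 RPM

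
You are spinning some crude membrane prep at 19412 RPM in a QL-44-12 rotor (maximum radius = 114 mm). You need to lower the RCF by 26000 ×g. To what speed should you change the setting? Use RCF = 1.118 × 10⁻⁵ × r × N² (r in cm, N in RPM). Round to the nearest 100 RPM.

r = 114 mm = 11.4 cm
Current RCF = 1.118 × 10⁻⁵ × 11.4 × (19412)² = 1.118 × 10⁻⁵ × 11.4 × 376,825,744 ≈ 48,027.2 × g
Target RCF = 48,027.2 − 26,000 = 22,027.2 × g
N² = 22,027.2 / (12.7452 × 10⁻⁵) = 172,827,417
N ≈ √172,827,417 ≈ 13,146.4

13100 RPM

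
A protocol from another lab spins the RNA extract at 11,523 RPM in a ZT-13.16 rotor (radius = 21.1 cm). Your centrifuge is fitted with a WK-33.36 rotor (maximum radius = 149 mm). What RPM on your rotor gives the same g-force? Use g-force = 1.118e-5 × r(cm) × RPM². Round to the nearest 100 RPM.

RCF = 1.118 × 10⁻⁵ × r × N²
RCF_original = 1.118 × 10⁻⁵ × 21.1 × (11523)² = 1.118 × 10⁻⁵ × 21.1 × 132,779,529 ≈ 31,322.4 × g
Your rotor: r = 149 mm = 14.9 cm
31,322.4 = 1.118 × 10⁻⁵ × 14.9 × N²
N² = 31,322.4 / (16.6582 × 10⁻⁵) = 188,029,919
N ≈ √188,029,919 ≈ 13,712.4

≈ 13700 RPM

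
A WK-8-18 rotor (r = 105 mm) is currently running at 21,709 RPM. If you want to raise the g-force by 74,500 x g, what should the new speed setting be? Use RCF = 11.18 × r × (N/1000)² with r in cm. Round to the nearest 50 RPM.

r = 105 mm = 10.5 cm
Current RCF = 11.18 × 10.5 × (21.709)² = 11.18 × 10.5 × 471.280681 ≈ 55,323.6 × g
Target RCF = 55,323.6 + 74,500 = 129,823.6 × g
(N/1000)² = 129,823.6 / 117.39 = 1105.917
N = 1000 × √1105.917 ≈ 33,255.3

N₂ ≈ 33250 RPM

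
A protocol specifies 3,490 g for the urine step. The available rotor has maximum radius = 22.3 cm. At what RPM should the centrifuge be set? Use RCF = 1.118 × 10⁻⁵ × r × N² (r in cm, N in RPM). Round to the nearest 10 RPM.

N ≈ 3740 RPM

3,490 = 1.118 × 10⁻⁵ × 22.3 × N²
N² = 3,490 / (24.9314 × 10⁻⁵) = 13,998,412
N ≈ √13,998,412 ≈ 3,741.4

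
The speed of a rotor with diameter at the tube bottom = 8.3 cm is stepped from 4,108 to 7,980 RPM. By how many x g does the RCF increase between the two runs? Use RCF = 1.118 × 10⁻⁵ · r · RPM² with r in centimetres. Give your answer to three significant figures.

2170 x g

r = 8.3 / 2 = 4.15 cm
RCF₁ = 1.118 × 10⁻⁵ × 4.15 × (4108)² = 1.118 × 10⁻⁵ × 4.15 × 16,875,664 ≈ 783 × g
RCF₂ = 1.118 × 10⁻⁵ × 4.15 × (7980)² = 1.118 × 10⁻⁵ × 4.15 × 63,680,400 ≈ 2,954.6 × g
Increase = 2,954.6 − 783 = 2,171.6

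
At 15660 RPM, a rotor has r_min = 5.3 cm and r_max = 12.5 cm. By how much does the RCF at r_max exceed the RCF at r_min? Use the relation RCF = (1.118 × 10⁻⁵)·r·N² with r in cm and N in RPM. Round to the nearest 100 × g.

ΔRCF = 1.118 × 10⁻⁵ × (r_max − r_min) × N² = 1.118 × 10⁻⁵ × 7.2 × 245,235,600 ≈ 19,740.5

19700 ×g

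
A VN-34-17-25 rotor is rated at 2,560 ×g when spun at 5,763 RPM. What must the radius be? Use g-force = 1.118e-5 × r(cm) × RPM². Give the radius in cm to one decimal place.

≈ 6.9 cm

RCF = 1.118 × 10⁻⁵ × r × N²
2560 = 1.118 × 10⁻⁵ × r × (5763)²
r = 2560 / (1.118 × 10⁻⁵ × 33,212,169) = 2560 / 371.312 ≈ 6.894 cm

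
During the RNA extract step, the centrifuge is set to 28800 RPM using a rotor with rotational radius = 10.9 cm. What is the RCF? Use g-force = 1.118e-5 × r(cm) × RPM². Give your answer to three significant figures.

RCF = 1.118 × 10⁻⁵ × 10.9 × (28800)² = 1.118 × 10⁻⁵ × 10.9 × 829,440,000 ≈ 101,077.2 × g

≈ 101000 × g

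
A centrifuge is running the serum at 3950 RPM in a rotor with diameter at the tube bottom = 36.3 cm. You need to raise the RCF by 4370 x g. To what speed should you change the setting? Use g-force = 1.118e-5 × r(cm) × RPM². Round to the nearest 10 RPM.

r = 36.3 / 2 = 18.15 cm
Current RCF = 1.118 × 10⁻⁵ × 18.15 × (3950)² = 1.118 × 10⁻⁵ × 18.15 × 15,602,500 ≈ 3,166 × g
Target RCF = 3,166 + 4,370 = 7,536 × g
N² = 7,536 / (20.2917 × 10⁻⁵) = 37,138,337
N ≈ √37,138,337 ≈ 6,094.1

≈ 6090 RPM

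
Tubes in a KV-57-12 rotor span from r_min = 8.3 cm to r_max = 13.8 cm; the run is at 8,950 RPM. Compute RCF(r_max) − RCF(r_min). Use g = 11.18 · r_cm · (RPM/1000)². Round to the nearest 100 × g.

4900 ×g

ΔRCF = 11.18 × (r_max − r_min) × (N/1000)² = 11.18 × 5.5 × 80.1025 ≈ 4,925.5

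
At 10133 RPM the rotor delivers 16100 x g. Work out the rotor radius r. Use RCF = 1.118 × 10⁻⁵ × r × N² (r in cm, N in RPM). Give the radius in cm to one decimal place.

≈ 14.0 cm

16100 = 1.118 × 10⁻⁵ × r × (10133)²
r = 16100 / (1.118 × 10⁻⁵ × 102,677,689) = 16100 / 1147.937 ≈ 14.025 cm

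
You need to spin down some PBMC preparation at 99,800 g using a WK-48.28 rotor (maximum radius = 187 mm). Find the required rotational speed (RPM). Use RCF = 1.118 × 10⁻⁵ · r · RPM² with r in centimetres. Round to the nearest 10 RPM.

N ≈ 21850 RPM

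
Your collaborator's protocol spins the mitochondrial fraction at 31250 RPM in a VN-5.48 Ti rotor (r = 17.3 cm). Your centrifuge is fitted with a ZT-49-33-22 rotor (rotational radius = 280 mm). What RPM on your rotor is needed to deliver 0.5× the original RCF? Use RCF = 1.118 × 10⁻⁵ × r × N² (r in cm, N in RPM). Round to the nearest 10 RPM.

RCF_original = 1.118 × 10⁻⁵ × 17.3 × (31250)² = 1.118 × 10⁻⁵ × 17.3 × 976,562,500 ≈ 188,880.9 × g
Target RCF = 0.5 × 188,880.9 ≈ 94,440.4 × g
Your rotor: r = 280 mm = 28.0 cm
94,440.4 = 1.118 × 10⁻⁵ × 28 × N²
N² = 94,440.4 / (31.304 × 10⁻⁵) = 301,687,963
N ≈ √301,687,963 ≈ 17,369.2

≈ 17370 RPM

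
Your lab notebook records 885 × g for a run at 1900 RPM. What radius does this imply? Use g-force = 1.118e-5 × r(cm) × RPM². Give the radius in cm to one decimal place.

885 = 1.118 × 10⁻⁵ × r × (1900)²
r = 885 / (1.118 × 10⁻⁵ × 3,610,000) = 885 / 40.3598 ≈ 21.928 cm

r ≈ 21.9 cm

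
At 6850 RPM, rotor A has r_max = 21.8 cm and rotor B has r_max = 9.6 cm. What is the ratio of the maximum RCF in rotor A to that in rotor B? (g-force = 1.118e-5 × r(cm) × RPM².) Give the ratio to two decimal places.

At fixed N, RCF ∝ r, so RCF_A/RCF_B = r_A/r_B = 21.8 / 9.6 = 2.2708.

2.27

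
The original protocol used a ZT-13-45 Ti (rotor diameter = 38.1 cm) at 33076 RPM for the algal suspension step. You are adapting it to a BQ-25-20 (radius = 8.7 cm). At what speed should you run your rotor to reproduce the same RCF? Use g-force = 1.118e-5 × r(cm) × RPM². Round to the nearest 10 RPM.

Original rotor: r = 38.1 / 2 = 19.05 cm
RCF_original = 1.118 × 10⁻⁵ × 19.05 × (33076)² = 1.118 × 10⁻⁵ × 19.05 × 1,094,021,776 ≈ 233,003.7 × g
233,003.7 = 1.118 × 10⁻⁵ × 8.7 × N²
N² = 233,003.7 / (9.7266 × 10⁻⁵) = 2,395,530,812
N ≈ √2,395,530,812 ≈ 48,944.2

48940 RPM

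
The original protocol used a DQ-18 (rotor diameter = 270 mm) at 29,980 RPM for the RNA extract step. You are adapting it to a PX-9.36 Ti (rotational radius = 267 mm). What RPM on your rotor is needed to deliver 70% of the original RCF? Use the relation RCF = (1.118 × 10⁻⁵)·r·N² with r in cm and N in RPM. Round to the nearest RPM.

Original rotor: r = 270 mm / 2 = 135 mm = 13.5 cm
RCF_original = 1.118 × 10⁻⁵ × 13.5 × (29980)² = 1.118 × 10⁻⁵ × 13.5 × 898,800,400 ≈ 135,655.9 × g
Target RCF = 0.7 × 135,655.9 ≈ 94,959.1 × g
Your rotor: r = 267 mm = 26.7 cm
94,959.1 = 1.118 × 10⁻⁵ × 26.7 × N²
N² = 94,959.1 / (29.8506 × 10⁻⁵) = 318,114,544
N ≈ √318,114,544 ≈ 17,835.8

≈ 17836 RPM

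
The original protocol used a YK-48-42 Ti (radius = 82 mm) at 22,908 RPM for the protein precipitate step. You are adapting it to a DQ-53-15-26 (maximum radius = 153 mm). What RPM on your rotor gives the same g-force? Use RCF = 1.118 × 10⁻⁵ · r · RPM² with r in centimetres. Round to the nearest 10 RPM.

Original rotor: r = 82 mm = 8.2 cm
RCF = 1.118 × 10⁻⁵ × r × N²
RCF_original = 1.118 × 10⁻⁵ × 8.2 × (22908)² = 1.118 × 10⁻⁵ × 8.2 × 524,776,464 ≈ 48,109.4 × g
Your rotor: r = 153 mm = 15.3 cm
48,109.4 = 1.118 × 10⁻⁵ × 15.3 × N²
N² = 48,109.4 / (17.1054 × 10⁻⁵) = 281,252,704
N ≈ √281,252,704 ≈ 16,770.6

16770 RPM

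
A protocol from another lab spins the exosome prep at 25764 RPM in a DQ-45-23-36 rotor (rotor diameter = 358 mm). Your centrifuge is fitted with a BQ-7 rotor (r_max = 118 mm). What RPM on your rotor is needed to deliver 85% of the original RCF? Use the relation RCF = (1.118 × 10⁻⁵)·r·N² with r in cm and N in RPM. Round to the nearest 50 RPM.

≈ 29250 RPM

Original rotor: r = 358 mm / 2 = 179 mm = 17.9 cm
RCF_original = 1.118 × 10⁻⁵ × 17.9 × (25764)² = 1.118 × 10⁻⁵ × 17.9 × 663,783,696 ≈ 132,837.7 × g
Target RCF = 0.85 × 132,837.7 ≈ 112,912 × g
Your rotor: r = 118 mm = 11.8 cm
112,912 = 1.118 × 10⁻⁵ × 11.8 × N²
N² = 112,912 / (13.1924 × 10⁻⁵) = 855,886,723
N ≈ √855,886,723 ≈ 29,255.5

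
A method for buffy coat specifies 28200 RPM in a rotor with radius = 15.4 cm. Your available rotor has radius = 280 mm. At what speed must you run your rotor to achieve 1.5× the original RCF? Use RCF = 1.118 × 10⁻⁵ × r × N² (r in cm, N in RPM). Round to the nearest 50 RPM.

≈ 25600 RPM

RCF_original = 1.118 × 10⁻⁵ × 15.4 × (28200)² = 1.118 × 10⁻⁵ × 15.4 × 795,240,000 ≈ 136,918.1 × g
Target RCF = 1.5 × 136,918.1 ≈ 205,377.2 × g
Your rotor: r = 280 mm = 28.0 cm
205,377.2 = 1.118 × 10⁻⁵ × 28 × N²
N² = 205,377.2 / (31.304 × 10⁻⁵) = 656,073,345
N ≈ √656,073,345 ≈ 25,613.9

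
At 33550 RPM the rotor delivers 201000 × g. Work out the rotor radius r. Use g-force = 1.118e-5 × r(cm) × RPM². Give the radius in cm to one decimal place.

201000 = 1.118 × 10⁻⁵ × r × (33550)²
r = 201000 / (1.118 × 10⁻⁵ × 1,125,602,500) = 201000 / 12584.24 ≈ 15.972 cm

r ≈ 16.0 cm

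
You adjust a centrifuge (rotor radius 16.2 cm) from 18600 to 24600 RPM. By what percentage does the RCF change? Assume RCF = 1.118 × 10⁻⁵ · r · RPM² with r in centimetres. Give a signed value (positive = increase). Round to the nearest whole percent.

+75%

RCF ∝ N², so the ratio is (24600/18600)² = (1.322581)² = 1.7492.
Change = 1.7492 − 1 = +0.7492 → +74.9%.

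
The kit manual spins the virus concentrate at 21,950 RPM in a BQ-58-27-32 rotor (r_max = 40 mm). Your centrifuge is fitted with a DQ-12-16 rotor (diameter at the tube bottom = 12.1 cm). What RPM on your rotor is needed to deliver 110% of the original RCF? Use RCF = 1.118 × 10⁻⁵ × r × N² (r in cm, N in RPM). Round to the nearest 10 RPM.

Original rotor: r = 40 mm = 4.0 cm
RCF_original = 1.118 × 10⁻⁵ × 4 × (21950)² = 1.118 × 10⁻⁵ × 4 × 481,802,500 ≈ 21,546.2 × g
Target RCF = 1.1 × 21,546.2 ≈ 23,700.8 × g
Your rotor: r = 12.1 / 2 = 6.05 cm
23,700.8 = 1.118 × 10⁻⁵ × 6.05 × N²
N² = 23,700.8 / (6.7639 × 10⁻⁵) = 350,401,396
N ≈ √350,401,396 ≈ 18,719.0

18720 RPM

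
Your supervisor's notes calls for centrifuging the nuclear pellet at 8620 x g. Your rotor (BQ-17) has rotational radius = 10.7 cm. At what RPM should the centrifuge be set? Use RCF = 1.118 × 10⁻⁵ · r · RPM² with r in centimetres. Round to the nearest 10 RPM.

8,620 = 1.118 × 10⁻⁵ × 10.7 × N²
N² = 8,620 / (11.9626 × 10⁻⁵) = 72,057,914
N ≈ √72,057,914 ≈ 8,488.7

8490 RPM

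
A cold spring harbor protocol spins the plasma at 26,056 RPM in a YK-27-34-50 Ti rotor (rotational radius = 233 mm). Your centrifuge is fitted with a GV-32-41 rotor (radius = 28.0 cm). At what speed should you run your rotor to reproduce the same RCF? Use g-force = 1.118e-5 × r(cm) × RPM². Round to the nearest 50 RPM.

23750 RPM

Original rotor: r = 233 mm = 23.3 cm
RCF = 1.118 × 10⁻⁵ × r × N²
RCF_original = 1.118 × 10⁻⁵ × 23.3 × (26056)² = 1.118 × 10⁻⁵ × 23.3 × 678,915,136 ≈ 176,853.3 × g
176,853.3 = 1.118 × 10⁻⁵ × 28 × N²
N² = 176,853.3 / (31.304 × 10⁻⁵) = 564,954,319
N ≈ √564,954,319 ≈ 23,768.8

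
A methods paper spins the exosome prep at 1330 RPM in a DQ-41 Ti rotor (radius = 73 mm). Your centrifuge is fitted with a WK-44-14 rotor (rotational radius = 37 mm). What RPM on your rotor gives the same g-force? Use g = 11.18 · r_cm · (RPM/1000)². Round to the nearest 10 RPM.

≈ 1870 RPM

Original rotor: r = 73 mm = 7.3 cm
RCF_original = 11.18 × 7.3 × (1.33)² = 11.18 × 7.3 × 1.7689 ≈ 144.4 × g
Your rotor: r = 37 mm = 3.7 cm
144.4 = 11.18 × 3.7 × (N/1000)²
(N/1000)² = 144.4 / 41.366 = 3.49079
N = 1000 × √3.49079 ≈ 1,868.4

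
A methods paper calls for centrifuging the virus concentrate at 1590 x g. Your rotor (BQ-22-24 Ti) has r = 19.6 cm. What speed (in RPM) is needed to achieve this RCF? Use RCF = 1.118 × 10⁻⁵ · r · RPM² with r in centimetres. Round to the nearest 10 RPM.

RCF = 1.118 × 10⁻⁵ × r × N²
1,590 = 1.118 × 10⁻⁵ × 19.6 × N²
N² = 1,590 / (21.9128 × 10⁻⁵) = 7,256,033
N ≈ √7,256,033 ≈ 2,693.7

2690 RPM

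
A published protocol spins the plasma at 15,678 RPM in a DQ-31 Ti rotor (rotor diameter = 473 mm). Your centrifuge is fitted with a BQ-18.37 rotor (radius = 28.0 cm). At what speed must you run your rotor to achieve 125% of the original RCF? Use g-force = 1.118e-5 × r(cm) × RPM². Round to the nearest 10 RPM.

≈ 16110 RPM

Original rotor: r = 473 mm / 2 = 236.5 mm = 23.65 cm
RCF_original = 1.118 × 10⁻⁵ × 23.65 × (15678)² = 1.118 × 10⁻⁵ × 23.65 × 245,799,684 ≈ 64,991.2 × g
Target RCF = 1.25 × 64,991.2 ≈ 81,239 × g
81,239 = 1.118 × 10⁻⁵ × 28 × N²
N² = 81,239 / (31.304 × 10⁻⁵) = 259,516,356
N ≈ √259,516,356 ≈ 16,109.5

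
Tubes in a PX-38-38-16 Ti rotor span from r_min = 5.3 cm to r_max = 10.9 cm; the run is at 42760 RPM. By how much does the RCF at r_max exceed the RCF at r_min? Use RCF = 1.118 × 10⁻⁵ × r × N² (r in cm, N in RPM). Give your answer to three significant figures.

ΔRCF = 1.118 × 10⁻⁵ × (r_max − r_min) × N² = 1.118 × 10⁻⁵ × 5.6 × 1,828,417,600 ≈ 114,473.6

114000 x g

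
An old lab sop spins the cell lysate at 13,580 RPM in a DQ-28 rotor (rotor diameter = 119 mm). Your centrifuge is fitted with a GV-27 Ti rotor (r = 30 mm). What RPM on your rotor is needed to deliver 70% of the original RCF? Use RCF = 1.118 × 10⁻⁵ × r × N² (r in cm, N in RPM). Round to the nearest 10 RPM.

≈ 16000 RPM

Original rotor: r = 119 mm / 2 = 59.5 mm = 5.95 cm
RCF_original = 1.118 × 10⁻⁵ × 5.95 × (13580)² = 1.118 × 10⁻⁵ × 5.95 × 184,416,400 ≈ 12,267.6 × g
Target RCF = 0.7 × 12,267.6 ≈ 8,587.3 × g
Your rotor: r = 30 mm = 3.0 cm
8,587.3 = 1.118 × 10⁻⁵ × 3 × N²
N² = 8,587.3 / (3.354 × 10⁻⁵) = 256,031,604
N ≈ √256,031,604 ≈ 16,001.0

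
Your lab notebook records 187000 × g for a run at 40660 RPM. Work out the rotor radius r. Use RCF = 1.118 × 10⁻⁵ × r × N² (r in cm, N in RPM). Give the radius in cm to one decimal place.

RCF = 1.118 × 10⁻⁵ × r × N²
187000 = 1.118 × 10⁻⁵ × r × (40660)²
r = 187000 / (1.118 × 10⁻⁵ × 1,653,235,600) = 187000 / 18483.17 ≈ 10.117 cm

≈ 10.1 cm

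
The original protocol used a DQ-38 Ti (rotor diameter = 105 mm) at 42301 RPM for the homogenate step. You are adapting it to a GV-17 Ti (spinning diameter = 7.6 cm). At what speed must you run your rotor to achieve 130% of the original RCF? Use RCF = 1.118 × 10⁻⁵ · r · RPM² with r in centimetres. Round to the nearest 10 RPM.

≈ 56690 RPM

Original rotor: r = 105 mm / 2 = 52.5 mm = 5.25 cm
RCF = 1.118 × 10⁻⁵ × r × N²
RCF_original = 1.118 × 10⁻⁵ × 5.25 × (42301)² = 1.118 × 10⁻⁵ × 5.25 × 1,789,374,601 ≈ 105,027.3 × g
Target RCF = 1.3 × 105,027.3 ≈ 136,535.5 × g
Your rotor: r = 7.6 / 2 = 3.8 cm
136,535.5 = 1.118 × 10⁻⁵ × 3.8 × N²
N² = 136,535.5 / (4.2484 × 10⁻⁵) = 3,213,809,905
N ≈ √3,213,809,905 ≈ 56,690.5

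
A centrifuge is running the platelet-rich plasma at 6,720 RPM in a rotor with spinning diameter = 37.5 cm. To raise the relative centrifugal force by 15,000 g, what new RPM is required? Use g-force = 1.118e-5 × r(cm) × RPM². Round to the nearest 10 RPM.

r = 37.5 / 2 = 18.75 cm
Current RCF = 1.118 × 10⁻⁵ × 18.75 × (6720)² = 1.118 × 10⁻⁵ × 18.75 × 45,158,400 ≈ 9,466.3 × g
Target RCF = 9,466.3 + 15,000 = 24,466.3 × g
N² = 24,466.3 / (20.9625 × 10⁻⁵) = 116,714,609
N ≈ √116,714,609 ≈ 10,803.5

≈ 10800 RPM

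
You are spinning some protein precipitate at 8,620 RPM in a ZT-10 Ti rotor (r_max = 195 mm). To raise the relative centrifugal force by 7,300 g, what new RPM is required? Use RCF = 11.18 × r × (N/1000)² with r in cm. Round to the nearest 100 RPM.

10400 RPM

r = 195 mm = 19.5 cm
Current RCF = 11.18 × 19.5 × (8.62)² = 11.18 × 19.5 × 74.3044 ≈ 16,199.1 × g
Target RCF = 16,199.1 + 7,300 = 23,499.1 × g
(N/1000)² = 23,499.1 / 218.01 = 107.7891
N = 1000 × √107.7891 ≈ 10,382.2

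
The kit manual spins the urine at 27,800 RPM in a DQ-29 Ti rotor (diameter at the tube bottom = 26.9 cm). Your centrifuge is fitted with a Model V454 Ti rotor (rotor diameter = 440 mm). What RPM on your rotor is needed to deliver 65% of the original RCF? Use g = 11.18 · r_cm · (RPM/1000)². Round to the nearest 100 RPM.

≈ 17500 RPM

Original rotor: r = 26.9 / 2 = 13.45 cm
RCF_original = 11.18 × 13.45 × (27.8)² = 11.18 × 13.45 × 772.84 ≈ 116,212.7 × g
Target RCF = 0.65 × 116,212.7 ≈ 75,538.3 × g
Your rotor: r = 440 mm / 2 = 220 mm = 22 cm
75,538.3 = 11.18 × 22 × (N/1000)²
(N/1000)² = 75,538.3 / 245.96 = 307.1162
N = 1000 × √307.1162 ≈ 17,524.7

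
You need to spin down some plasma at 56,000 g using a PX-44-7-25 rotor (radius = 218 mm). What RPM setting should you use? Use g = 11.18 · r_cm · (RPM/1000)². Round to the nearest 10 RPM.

r = 218 mm = 21.8 cm
56,000 = 11.18 × 21.8 × (N/1000)²
(N/1000)² = 56,000 / 243.724 = 229.7681
N = 1000 × √229.7681 ≈ 15,158.1

≈ 15160 RPM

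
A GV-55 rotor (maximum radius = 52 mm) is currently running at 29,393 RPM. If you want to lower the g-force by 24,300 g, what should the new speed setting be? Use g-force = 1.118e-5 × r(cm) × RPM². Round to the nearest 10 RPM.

r = 52 mm = 5.2 cm
Current RCF = 1.118 × 10⁻⁵ × 5.2 × (29393)² = 1.118 × 10⁻⁵ × 5.2 × 863,948,449 ≈ 50,226.5 × g
Target RCF = 50,226.5 − 24,300 = 25,926.5 × g
N² = 25,926.5 / (5.8136 × 10⁻⁵) = 445,962,915
N ≈ √445,962,915 ≈ 21,117.8

N₂ ≈ 21120 RPM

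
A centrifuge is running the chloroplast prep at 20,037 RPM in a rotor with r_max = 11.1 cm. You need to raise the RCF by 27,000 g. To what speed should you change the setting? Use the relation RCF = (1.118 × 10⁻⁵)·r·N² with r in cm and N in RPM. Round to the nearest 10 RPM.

≈ 24880 RPM

Current RCF = 1.118 × 10⁻⁵ × 11.1 × (20037)² = 1.118 × 10⁻⁵ × 11.1 × 401,481,369 ≈ 49,823 × g
Target RCF = 49,823 + 27,000 = 76,823 × g
N² = 76,823 / (12.4098 × 10⁻⁵) = 619,051,073
N ≈ √619,051,073 ≈ 24,880.7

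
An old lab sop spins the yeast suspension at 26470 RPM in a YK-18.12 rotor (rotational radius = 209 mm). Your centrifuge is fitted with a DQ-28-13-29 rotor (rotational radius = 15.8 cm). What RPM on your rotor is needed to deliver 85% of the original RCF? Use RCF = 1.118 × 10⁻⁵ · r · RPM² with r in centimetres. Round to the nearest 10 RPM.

Original rotor: r = 209 mm = 20.9 cm
RCF_original = 1.118 × 10⁻⁵ × 20.9 × (26470)² = 1.118 × 10⁻⁵ × 20.9 × 700,660,900 ≈ 163,717.8 × g
Target RCF = 0.85 × 163,717.8 ≈ 139,160.1 × g
139,160.1 = 1.118 × 10⁻⁵ × 15.8 × N²
N² = 139,160.1 / (17.6644 × 10⁻⁵) = 787,799,755
N ≈ √787,799,755 ≈ 28,067.8

28070 RPM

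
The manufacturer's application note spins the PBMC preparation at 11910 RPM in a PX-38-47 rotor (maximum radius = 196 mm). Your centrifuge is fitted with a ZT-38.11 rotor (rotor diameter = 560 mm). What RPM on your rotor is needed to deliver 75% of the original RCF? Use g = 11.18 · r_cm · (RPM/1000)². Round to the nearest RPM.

Original rotor: r = 196 mm = 19.6 cm
RCF_original = 11.18 × 19.6 × (11.91)² = 11.18 × 19.6 × 141.8481 ≈ 31,082.9 × g
Target RCF = 0.75 × 31,082.9 ≈ 23,312.2 × g
Your rotor: r = 560 mm / 2 = 280 mm = 28 cm
23,312.2 = 11.18 × 28 × (N/1000)²
(N/1000)² = 23,312.2 / 313.04 = 74.47036
N = 1000 × √74.47036 ≈ 8,629.6

8630 RPM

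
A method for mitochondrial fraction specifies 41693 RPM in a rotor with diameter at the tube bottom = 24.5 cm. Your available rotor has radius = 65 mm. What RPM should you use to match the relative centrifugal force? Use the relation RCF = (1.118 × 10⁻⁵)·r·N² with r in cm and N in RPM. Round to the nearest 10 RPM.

≈ 57240 RPM

Original rotor: r = 24.5 / 2 = 12.25 cm
RCF = 1.118 × 10⁻⁵ × r × N²
RCF_original = 1.118 × 10⁻⁵ × 12.25 × (41693)² = 1.118 × 10⁻⁵ × 12.25 × 1,738,306,249 ≈ 238,069.7 × g
Your rotor: r = 65 mm = 6.5 cm
238,069.7 = 1.118 × 10⁻⁵ × 6.5 × N²
N² = 238,069.7 / (7.267 × 10⁻⁵) = 3,276,038,255
N ≈ √3,276,038,255 ≈ 57,236.7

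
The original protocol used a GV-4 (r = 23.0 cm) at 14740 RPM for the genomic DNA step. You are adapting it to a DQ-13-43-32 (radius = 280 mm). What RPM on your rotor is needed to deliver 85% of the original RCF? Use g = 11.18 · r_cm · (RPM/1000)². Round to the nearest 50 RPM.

12300 RPM

RCF_original = 11.18 × 23 × (14.74)² = 11.18 × 23 × 217.2676 ≈ 55,868.2 × g
Target RCF = 0.85 × 55,868.2 ≈ 47,488 × g
Your rotor: r = 280 mm = 28.0 cm
47,488 = 11.18 × 28 × (N/1000)²
(N/1000)² = 47,488 / 313.04 = 151.6995
N = 1000 × √151.6995 ≈ 12,316.6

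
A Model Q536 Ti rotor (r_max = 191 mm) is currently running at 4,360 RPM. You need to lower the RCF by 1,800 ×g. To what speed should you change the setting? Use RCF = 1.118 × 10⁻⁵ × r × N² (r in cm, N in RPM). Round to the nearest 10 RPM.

3250 RPM

r = 191 mm = 19.1 cm
Current RCF = 1.118 × 10⁻⁵ × 19.1 × (4360)² = 1.118 × 10⁻⁵ × 19.1 × 19,009,600 ≈ 4,059.3 × g
Target RCF = 4,059.3 − 1,800 = 2,259.3 × g
N² = 2,259.3 / (21.3538 × 10⁻⁵) = 10,580,318
N ≈ √10,580,318 ≈ 3,252.7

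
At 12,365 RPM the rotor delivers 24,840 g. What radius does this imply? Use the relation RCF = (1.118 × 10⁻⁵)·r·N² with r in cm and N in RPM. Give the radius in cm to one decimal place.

14.5 cm

24840 = 1.118 × 10⁻⁵ × r × (12365)²
r = 24840 / (1.118 × 10⁻⁵ × 152,893,225) = 24840 / 1709.346 ≈ 14.532 cm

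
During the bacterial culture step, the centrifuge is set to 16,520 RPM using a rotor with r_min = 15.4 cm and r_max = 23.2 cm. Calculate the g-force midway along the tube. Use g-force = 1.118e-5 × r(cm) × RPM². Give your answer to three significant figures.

RCF ≈ 58900 × g

r_avg = (15.4 + 23.2) / 2 = 19.3 cm
RCF = 1.118 × 10⁻⁵ × 19.3 × (16520)² = 1.118 × 10⁻⁵ × 19.3 × 272,910,400 ≈ 58,887 × g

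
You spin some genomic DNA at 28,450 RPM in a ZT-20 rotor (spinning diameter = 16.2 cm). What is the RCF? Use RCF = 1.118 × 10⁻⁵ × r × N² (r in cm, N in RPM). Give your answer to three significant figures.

r = 16.2 / 2 = 8.1 cm
RCF = 1.118 × 10⁻⁵ × 8.1 × (28450)² = 1.118 × 10⁻⁵ × 8.1 × 809,402,500 ≈ 73,297.9 × g

73300 x g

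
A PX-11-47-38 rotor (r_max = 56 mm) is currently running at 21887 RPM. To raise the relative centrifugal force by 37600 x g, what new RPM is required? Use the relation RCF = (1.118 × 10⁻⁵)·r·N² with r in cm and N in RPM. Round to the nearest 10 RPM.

r = 56 mm = 5.6 cm
Current RCF = 1.118 × 10⁻⁵ × 5.6 × (21887)² = 1.118 × 10⁻⁵ × 5.6 × 479,040,769 ≈ 29,991.8 × g
Target RCF = 29,991.8 + 37,600 = 67,591.8 × g
N² = 67,591.8 / (6.2608 × 10⁻⁵) = 1,079,603,246
N ≈ √1,079,603,246 ≈ 32,857.3

32860 RPM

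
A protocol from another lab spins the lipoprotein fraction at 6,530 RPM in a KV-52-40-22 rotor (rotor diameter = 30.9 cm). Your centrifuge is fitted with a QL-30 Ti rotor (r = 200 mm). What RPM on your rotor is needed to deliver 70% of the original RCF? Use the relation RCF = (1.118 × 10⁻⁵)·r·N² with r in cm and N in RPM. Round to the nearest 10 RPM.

≈ 4800 RPM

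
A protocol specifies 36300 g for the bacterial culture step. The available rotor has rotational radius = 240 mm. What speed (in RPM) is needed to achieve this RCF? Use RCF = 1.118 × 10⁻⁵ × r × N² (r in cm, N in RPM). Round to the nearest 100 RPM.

≈ 11600 RPM

r = 240 mm = 24.0 cm
36,300 = 1.118 × 10⁻⁵ × 24 × N²
N² = 36,300 / (26.832 × 10⁻⁵) = 135,286,225
N ≈ √135,286,225 ≈ 11,631.3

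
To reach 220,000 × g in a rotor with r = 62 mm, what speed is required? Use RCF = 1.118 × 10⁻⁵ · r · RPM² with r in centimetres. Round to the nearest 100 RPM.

≈ 56300 RPM

r = 62 mm = 6.2 cm
RCF = 1.118 × 10⁻⁵ × r × N²
220,000 = 1.118 × 10⁻⁵ × 6.2 × N²
N² = 220,000 / (6.9316 × 10⁻⁵) = 3,173,870,391
N ≈ √3,173,870,391 ≈ 56,337.1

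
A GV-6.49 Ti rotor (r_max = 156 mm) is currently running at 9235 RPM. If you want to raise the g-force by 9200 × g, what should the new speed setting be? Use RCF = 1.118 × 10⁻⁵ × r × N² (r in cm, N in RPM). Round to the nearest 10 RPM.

r = 156 mm = 15.6 cm
Current RCF = 1.118 × 10⁻⁵ × 15.6 × (9235)² = 1.118 × 10⁻⁵ × 15.6 × 85,285,225 ≈ 14,874.4 × g
Target RCF = 14,874.4 + 9,200 = 24,074.4 × g
N² = 24,074.4 / (17.4408 × 10⁻⁵) = 138,034,953
N ≈ √138,034,953 ≈ 11,748.8

N₂ ≈ 11750 RPM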